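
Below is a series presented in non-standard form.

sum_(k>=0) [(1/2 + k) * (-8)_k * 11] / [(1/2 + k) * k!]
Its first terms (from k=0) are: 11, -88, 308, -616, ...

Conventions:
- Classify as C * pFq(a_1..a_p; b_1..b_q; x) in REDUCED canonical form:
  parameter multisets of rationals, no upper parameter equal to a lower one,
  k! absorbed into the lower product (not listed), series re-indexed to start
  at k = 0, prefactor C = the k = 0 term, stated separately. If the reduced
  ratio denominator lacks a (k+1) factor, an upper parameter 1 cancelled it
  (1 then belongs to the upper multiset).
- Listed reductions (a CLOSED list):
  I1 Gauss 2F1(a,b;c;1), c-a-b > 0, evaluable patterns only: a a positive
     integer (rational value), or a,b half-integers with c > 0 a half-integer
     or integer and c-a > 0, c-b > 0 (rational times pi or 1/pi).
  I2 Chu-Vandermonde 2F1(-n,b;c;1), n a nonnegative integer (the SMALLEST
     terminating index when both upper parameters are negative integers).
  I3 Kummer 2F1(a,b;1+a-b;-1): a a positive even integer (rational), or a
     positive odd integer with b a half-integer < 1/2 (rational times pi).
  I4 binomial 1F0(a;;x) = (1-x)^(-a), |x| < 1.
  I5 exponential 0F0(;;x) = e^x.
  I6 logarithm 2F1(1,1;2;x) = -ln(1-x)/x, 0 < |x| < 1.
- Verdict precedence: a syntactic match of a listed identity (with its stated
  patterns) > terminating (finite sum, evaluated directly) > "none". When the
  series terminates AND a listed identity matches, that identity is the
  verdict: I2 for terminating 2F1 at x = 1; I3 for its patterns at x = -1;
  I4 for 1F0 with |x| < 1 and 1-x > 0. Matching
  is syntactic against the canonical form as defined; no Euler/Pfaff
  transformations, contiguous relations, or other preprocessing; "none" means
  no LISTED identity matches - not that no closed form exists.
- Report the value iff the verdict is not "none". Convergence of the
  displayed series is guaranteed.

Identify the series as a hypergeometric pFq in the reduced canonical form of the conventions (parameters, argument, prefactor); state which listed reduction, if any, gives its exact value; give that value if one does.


Canonical form: C = 11 times 1F0 with upper {-8}, lower {-}, x = 1. Verdict: terminating (-8 upstairs). 9 nonzero terms in all; added directly. Its exact value is 0.

Structural cue: from the first term 11: the factor k + 1/2 cancels (top and bottom), leaving prefactor 11.
Term ratio: r(k) = 1 * (k-8) / [(k+1)] ; factor over Q: parameters, x = 1, and C = 11.


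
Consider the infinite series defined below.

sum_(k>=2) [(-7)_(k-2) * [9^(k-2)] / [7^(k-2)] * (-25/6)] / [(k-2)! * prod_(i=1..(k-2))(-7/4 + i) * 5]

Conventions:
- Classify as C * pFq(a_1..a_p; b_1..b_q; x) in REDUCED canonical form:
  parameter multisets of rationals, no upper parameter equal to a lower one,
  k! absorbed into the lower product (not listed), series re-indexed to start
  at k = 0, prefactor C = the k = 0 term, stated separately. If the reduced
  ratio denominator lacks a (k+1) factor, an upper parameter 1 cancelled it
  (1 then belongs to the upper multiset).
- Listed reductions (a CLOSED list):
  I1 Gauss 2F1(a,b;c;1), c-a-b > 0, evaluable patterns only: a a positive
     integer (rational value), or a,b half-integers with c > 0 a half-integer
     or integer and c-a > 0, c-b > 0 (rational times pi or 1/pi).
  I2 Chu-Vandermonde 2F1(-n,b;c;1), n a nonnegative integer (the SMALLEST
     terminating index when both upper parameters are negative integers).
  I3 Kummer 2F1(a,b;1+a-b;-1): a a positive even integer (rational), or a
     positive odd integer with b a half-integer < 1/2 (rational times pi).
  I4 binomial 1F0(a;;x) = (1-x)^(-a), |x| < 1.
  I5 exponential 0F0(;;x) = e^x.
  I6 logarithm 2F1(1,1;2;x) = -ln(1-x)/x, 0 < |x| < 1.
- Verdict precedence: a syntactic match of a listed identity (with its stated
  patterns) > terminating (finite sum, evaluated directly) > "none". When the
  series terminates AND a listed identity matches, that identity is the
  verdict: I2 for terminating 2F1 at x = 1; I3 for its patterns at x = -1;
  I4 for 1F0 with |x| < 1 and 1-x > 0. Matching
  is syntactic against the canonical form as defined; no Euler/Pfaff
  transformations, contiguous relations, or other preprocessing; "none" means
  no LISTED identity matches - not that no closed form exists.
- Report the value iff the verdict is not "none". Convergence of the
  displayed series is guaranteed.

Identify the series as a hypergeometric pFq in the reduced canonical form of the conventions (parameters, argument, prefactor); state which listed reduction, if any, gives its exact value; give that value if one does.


Prefactor -5/6, argument 9/7: 1F1 with upper {-7} over lower {-3/4}. Verdict: terminating - upper -7 stops the sum at k = 7; the 8 terms are added exactly. Its exact value is -17456581165/7644126126.

Structural cue: t_0 = -5/6 here, and the lower running product (prefactor -5/6) is a rising factorial.
Adjacent-term ratio: r(k) = (9/7) * (k-7) / [(k-3/4) (k+1)] - rational in k. x = (9/7); t_0 = -5/6; negate the roots.


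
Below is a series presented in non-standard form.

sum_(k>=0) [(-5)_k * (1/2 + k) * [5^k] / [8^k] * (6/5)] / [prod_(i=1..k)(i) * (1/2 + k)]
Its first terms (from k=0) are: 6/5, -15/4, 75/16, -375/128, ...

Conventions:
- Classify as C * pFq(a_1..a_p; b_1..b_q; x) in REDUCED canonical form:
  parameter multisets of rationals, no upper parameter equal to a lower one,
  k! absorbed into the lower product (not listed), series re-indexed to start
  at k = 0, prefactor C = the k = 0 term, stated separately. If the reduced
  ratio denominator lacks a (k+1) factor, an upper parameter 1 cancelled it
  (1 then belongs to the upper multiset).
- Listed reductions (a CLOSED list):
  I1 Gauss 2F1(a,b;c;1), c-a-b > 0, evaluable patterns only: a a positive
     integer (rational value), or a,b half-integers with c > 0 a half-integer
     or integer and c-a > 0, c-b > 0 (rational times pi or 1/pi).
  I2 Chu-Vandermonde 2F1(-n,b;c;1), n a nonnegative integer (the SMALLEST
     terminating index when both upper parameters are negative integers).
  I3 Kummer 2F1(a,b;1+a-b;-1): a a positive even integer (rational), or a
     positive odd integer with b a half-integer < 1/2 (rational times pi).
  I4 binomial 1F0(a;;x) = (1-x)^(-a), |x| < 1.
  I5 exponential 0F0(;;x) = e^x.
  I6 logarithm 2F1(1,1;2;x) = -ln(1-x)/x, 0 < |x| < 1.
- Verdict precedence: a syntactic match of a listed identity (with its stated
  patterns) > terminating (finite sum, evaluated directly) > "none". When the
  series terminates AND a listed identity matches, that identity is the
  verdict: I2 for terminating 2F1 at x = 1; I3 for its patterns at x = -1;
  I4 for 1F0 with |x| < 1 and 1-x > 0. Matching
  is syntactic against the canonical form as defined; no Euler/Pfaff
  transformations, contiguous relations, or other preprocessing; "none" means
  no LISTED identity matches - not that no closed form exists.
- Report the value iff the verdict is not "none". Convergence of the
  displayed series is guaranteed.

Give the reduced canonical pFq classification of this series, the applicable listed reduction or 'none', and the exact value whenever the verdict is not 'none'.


x = 5/8 here; the reduced form reads 1F0, upper {-5}, lower {-}, C = 6/5. Verdict (x = 5/8): the binomial series (I4) applies (the 1F0 binomial series: exponent 5, x = 5/8). Value: 729/81920.

First insight: t_0 = 6/5 here, and the two geometric factors (C = 6/5) combine into one argument.
Step ratio: r(k) = (5/8) * (k-5) / [(k+1)] - rational in k, leading ratio (5/8); with t_0 = 6/5, classification follows.


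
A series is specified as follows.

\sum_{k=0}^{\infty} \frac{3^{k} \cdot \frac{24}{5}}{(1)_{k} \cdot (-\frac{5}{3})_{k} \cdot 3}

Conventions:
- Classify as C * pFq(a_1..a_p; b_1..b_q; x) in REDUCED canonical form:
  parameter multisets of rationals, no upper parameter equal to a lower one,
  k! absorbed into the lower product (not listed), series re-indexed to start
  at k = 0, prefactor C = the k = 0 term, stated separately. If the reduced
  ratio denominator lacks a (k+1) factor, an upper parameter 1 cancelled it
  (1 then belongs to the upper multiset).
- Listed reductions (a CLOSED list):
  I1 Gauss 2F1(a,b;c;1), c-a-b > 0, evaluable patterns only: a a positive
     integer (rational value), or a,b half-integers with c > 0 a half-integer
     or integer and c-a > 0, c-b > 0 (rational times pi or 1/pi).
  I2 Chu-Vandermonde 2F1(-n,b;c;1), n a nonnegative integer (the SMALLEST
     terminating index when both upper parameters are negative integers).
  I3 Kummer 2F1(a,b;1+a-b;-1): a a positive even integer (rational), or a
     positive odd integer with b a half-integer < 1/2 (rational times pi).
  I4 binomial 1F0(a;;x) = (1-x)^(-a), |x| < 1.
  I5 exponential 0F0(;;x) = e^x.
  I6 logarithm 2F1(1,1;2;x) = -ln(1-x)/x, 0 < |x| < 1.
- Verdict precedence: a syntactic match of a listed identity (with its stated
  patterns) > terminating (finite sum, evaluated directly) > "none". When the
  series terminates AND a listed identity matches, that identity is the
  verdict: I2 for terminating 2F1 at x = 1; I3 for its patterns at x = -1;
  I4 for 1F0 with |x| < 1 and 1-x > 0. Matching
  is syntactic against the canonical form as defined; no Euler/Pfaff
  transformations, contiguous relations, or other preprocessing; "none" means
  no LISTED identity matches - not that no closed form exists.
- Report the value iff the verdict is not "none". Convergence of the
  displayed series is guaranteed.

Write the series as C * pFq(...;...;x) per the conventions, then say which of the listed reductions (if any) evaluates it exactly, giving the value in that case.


The series (x = 3) is 0F1: upper {-}, lower {-\frac{5}{3}}, prefactor \frac{8}{5}. Verdict: none - this 0F1 at x = 3 matches no listed pattern, and upper {-} holds no stopper.

First insight: x = 3 and (1)_k (C = 8/5) is k! itself.
Step ratio: r(k) = 3 * 1 / [(k-\frac{5}{3}) (k+1)] - rational in k, leading ratio 3; with t_0 = \frac{8}{5}, classification follows.


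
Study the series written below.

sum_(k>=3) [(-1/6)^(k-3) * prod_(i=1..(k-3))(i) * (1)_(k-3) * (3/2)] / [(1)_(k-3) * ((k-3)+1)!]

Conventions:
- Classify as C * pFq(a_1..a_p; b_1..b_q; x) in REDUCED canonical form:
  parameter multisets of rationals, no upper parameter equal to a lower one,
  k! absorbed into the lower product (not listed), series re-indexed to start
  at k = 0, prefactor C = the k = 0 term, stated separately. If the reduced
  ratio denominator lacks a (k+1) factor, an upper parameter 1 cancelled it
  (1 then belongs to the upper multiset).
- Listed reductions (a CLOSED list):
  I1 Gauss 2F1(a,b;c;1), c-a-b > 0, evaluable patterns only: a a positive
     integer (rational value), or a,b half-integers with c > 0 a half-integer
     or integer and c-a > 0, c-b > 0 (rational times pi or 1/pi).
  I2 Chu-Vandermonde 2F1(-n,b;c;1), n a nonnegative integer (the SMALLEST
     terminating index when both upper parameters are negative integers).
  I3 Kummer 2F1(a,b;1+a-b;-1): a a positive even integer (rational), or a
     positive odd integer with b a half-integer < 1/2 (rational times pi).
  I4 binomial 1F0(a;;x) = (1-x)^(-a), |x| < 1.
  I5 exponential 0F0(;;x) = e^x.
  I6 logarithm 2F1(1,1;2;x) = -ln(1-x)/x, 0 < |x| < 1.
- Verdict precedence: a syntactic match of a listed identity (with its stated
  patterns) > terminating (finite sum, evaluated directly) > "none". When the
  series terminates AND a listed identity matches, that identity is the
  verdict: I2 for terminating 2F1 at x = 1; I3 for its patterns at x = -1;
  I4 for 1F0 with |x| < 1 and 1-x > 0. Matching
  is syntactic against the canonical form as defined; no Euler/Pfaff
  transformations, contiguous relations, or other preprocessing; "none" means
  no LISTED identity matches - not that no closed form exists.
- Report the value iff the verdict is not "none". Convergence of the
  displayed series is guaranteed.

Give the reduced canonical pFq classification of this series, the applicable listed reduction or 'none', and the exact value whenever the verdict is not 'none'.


Reduced: x = -1/6, 2F1, upper = {1, 1}, lower = {2}, C = 3/2. Verdict at x = -1/6: the logarithmic series (I6) matches (the logarithm: parameters (1,1;2), x = -1/6). Its exact value is 9 * ln(7/6).

Key observation: from the first term 3/2: the denominator's factorial ratio (prefactor 3/2) is a lower Pochhammer.
Term ratio: r(k) = (-1/6) * (k+1) (k+1) / [(k+2) (k+1)] - rational in k. x = (-1/6); t_0 = 3/2; negate the roots.


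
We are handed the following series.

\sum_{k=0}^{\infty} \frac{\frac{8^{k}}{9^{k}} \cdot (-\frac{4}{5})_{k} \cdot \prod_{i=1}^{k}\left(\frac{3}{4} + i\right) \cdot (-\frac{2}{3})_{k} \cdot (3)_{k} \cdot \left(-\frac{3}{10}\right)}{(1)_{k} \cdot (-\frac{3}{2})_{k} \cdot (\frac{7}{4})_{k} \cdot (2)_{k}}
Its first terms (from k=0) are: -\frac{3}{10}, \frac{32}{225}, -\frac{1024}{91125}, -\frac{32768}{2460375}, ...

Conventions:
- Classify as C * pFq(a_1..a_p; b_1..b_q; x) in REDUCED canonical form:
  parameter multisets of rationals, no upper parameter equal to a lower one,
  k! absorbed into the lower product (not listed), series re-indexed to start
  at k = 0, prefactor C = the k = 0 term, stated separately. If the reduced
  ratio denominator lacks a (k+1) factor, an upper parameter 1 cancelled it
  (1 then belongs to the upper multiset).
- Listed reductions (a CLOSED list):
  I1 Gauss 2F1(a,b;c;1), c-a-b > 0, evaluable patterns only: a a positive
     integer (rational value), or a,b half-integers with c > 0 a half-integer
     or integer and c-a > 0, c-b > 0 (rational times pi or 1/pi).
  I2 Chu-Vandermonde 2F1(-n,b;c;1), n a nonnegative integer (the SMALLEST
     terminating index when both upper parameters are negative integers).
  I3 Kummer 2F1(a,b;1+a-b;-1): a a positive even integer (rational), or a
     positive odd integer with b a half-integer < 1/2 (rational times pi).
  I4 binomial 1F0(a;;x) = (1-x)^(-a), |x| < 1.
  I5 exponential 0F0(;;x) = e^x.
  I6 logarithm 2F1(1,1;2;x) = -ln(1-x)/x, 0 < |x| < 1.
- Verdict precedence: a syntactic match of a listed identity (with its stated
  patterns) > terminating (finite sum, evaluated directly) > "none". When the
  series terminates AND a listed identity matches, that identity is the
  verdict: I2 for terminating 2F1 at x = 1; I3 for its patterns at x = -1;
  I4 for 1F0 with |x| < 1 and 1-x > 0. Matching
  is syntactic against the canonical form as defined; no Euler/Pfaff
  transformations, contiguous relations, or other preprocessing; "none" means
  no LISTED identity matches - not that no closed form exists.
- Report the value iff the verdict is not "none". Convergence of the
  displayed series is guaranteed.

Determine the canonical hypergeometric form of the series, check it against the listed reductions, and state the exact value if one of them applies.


x = \frac{8}{9} here; the reduced form reads 3F2, upper {-\frac{4}{5}, -\frac{2}{3}, 3}, lower {-\frac{3}{2}, 2}, C = -\frac{3}{10}. Verdict: none. Every listed pattern misses the 3F2 form at \frac{8}{9}, upper {-\frac{4}{5}, -\frac{2}{3}, 3}.

Structural cue: t_0 being -\frac{3}{10}, (1)_k (C = -3/10) is k! itself.
Ratio: r(k) = \frac{8}{9} * (k-\frac{4}{5}) (k-\frac{2}{3}) (k+3) / [(k-\frac{3}{2}) (k+2) (k+1)] ; factor over Q: parameters, x = \frac{8}{9}, and C = -\frac{3}{10}.


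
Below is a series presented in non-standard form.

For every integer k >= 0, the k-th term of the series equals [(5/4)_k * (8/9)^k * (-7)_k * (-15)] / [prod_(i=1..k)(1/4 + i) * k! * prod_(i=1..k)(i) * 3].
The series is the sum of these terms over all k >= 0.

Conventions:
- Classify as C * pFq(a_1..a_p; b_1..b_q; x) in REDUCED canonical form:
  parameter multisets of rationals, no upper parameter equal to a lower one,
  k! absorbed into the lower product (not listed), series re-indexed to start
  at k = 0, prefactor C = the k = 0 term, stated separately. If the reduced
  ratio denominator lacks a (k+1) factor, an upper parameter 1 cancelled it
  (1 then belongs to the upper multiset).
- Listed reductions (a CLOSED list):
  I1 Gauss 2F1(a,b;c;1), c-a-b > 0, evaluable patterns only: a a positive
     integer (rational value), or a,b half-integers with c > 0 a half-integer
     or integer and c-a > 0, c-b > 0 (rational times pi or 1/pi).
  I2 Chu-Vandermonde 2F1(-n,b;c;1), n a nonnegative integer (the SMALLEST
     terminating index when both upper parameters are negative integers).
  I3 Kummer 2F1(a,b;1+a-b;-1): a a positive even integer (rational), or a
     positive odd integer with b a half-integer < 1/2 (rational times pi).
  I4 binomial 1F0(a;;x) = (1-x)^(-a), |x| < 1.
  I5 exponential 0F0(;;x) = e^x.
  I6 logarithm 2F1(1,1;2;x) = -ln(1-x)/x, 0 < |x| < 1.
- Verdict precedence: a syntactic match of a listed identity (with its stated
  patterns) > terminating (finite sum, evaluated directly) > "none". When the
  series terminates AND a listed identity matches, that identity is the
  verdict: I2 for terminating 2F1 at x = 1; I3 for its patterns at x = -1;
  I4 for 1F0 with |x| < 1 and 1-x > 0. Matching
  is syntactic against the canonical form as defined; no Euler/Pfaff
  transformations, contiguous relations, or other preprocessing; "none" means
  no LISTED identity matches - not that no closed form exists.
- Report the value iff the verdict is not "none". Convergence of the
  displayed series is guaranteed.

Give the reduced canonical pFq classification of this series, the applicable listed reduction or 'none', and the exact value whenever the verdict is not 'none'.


First insight: with t_0 = -5, the lower running product (prefactor -5) is a rising factorial.
Step ratio: r(k) = (8/9) * (k-7) / [(k+1) (k+1)] - rational; roots negated = parameters, x = (8/9), C = -5.

Reduced: x = 8/9, 1F1, upper = {-7}, lower = {1}, C = -5. Verdict: terminating. (-7)_k vanishes past k = 7, leaving a 8-term sum, computed directly. Hence: 308613029/301327047.


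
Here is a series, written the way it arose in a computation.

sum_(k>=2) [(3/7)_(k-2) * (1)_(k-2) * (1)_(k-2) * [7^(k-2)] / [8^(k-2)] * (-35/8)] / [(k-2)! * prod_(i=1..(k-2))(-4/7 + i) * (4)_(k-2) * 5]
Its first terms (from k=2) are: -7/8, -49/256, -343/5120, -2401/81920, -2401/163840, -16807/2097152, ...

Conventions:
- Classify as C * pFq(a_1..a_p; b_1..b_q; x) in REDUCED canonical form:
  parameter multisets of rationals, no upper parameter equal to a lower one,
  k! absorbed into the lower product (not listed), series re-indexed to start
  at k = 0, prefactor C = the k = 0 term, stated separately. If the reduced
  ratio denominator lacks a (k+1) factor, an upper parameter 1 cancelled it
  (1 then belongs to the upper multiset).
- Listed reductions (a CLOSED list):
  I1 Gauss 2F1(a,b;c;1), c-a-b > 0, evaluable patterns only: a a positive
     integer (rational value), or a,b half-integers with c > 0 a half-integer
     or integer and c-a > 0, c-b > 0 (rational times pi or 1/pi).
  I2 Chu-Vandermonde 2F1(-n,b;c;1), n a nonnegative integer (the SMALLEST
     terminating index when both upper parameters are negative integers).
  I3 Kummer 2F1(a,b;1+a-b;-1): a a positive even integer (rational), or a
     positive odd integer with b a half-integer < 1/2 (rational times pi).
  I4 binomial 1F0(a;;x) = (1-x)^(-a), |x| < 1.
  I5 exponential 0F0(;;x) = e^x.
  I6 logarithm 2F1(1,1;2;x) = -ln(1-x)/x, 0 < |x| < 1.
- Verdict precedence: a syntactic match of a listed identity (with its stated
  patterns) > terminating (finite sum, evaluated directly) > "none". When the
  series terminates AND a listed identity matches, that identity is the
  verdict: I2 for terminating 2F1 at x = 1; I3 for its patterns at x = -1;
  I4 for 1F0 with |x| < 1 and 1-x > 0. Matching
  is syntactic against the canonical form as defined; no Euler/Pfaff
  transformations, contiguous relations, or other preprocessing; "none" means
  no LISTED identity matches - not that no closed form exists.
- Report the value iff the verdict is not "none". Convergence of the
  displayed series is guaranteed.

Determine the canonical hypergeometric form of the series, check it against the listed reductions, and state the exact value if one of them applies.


Classification (C = -7/8): 2F1 with upper {1, 1}, lower {4}, argument x = 7/8. Verdict: none - at argument 7/8 the multisets {1, 1} ; {4} match no listed identity.

Key step: t_0 = -7/8 here, and the parameter 3/7 appears in both the upper and lower lists and cancels.
Term ratio: r(k) = (7/8) * (k+1) (k+1) / [(k+4) (k+1)] - poly over poly, x = (7/8) from leading terms; C = -7/8 at k = 0.


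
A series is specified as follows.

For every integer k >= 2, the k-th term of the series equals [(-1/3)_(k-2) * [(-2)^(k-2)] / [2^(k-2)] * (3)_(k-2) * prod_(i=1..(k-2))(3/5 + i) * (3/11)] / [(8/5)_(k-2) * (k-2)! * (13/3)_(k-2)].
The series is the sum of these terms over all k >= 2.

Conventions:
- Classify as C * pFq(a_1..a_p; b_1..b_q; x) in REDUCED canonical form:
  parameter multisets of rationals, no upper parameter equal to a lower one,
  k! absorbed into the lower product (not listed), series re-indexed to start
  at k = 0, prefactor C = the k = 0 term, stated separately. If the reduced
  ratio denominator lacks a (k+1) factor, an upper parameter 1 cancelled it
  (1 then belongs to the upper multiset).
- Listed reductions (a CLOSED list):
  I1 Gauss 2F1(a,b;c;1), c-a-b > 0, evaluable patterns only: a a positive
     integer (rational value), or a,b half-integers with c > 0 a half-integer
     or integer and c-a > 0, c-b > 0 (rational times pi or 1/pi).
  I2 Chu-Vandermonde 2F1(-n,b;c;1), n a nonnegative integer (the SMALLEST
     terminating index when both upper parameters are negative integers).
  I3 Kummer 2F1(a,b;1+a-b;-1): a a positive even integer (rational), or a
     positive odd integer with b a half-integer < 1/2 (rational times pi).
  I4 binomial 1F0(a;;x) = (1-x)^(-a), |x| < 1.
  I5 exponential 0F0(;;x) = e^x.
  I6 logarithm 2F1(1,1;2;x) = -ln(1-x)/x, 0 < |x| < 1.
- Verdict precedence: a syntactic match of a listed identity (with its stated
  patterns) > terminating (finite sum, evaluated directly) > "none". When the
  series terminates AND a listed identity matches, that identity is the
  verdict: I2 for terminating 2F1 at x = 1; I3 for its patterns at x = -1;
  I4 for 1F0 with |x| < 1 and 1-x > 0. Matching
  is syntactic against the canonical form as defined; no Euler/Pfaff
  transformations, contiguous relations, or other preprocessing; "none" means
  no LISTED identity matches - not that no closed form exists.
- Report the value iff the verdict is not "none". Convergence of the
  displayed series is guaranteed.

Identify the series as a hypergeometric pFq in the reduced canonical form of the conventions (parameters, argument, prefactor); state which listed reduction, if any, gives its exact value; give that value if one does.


Classification (C = 3/11): 2F1 with upper {-1/3, 3}, lower {13/3}, argument x = -1. Verdict: none (x = -1): each listed identity misses the multisets {-1/3, 3} ; {13/3}.

Key step: t_0 being 3/11, the parameter 8/5 appears in both the upper and lower lists and cancels.
Step ratio: r(k) = (-1) * (k-1/3) (k+3) / [(k+13/3) (k+1)] - rational in k, leading ratio (-1); with t_0 = 3/11, classification follows.


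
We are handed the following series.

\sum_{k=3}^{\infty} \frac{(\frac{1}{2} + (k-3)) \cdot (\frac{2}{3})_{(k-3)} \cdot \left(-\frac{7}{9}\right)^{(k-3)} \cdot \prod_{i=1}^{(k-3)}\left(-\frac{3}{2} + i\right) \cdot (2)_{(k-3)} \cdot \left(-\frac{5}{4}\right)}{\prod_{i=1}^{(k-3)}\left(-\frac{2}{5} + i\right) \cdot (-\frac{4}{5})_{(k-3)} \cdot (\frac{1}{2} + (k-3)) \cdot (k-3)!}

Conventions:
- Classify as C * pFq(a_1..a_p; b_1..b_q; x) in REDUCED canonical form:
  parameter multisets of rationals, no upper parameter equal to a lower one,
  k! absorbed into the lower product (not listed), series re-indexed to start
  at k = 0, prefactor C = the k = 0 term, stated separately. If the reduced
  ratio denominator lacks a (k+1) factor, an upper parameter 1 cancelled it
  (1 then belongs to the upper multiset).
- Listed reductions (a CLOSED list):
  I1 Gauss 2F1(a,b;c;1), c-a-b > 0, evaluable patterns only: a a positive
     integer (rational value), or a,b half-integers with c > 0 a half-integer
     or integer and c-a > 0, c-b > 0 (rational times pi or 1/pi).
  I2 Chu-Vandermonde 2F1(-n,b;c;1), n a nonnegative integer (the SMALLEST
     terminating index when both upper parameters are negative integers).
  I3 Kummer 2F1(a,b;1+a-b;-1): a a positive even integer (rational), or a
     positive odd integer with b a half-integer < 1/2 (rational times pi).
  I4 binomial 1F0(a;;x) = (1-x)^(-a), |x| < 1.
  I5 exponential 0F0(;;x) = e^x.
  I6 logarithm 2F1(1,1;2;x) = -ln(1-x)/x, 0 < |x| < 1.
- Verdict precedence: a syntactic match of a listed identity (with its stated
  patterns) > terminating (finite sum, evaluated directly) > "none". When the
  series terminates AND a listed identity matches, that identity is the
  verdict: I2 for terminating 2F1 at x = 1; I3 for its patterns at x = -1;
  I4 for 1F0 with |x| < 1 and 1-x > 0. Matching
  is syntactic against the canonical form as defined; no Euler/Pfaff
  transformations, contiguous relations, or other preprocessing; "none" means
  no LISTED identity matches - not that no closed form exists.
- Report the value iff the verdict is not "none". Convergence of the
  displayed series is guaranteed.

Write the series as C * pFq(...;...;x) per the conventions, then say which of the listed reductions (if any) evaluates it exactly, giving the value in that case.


Key observation: from the first term -\frac{5}{4}: the lower running product (C = -5/4) is a rising factorial.
Adjacent-term ratio: r(k) = -\frac{7}{9} * (k-\frac{1}{2}) (k+\frac{2}{3}) (k+2) / [(k-\frac{4}{5}) (k+\frac{3}{5}) (k+1)] - rational in k, leading ratio -\frac{7}{9}; with t_0 = -\frac{5}{4}, classification follows.

Classification (C = -\frac{5}{4}): 3F2 with upper {-\frac{1}{2}, \frac{2}{3}, 2}, lower {-\frac{4}{5}, \frac{3}{5}}, argument x = -\frac{7}{9}. Verdict: none. A 3F2 with upper {-\frac{1}{2}, \frac{2}{3}, 2} fits none of I1-I6 at x = -\frac{7}{9}; the sum runs forever.


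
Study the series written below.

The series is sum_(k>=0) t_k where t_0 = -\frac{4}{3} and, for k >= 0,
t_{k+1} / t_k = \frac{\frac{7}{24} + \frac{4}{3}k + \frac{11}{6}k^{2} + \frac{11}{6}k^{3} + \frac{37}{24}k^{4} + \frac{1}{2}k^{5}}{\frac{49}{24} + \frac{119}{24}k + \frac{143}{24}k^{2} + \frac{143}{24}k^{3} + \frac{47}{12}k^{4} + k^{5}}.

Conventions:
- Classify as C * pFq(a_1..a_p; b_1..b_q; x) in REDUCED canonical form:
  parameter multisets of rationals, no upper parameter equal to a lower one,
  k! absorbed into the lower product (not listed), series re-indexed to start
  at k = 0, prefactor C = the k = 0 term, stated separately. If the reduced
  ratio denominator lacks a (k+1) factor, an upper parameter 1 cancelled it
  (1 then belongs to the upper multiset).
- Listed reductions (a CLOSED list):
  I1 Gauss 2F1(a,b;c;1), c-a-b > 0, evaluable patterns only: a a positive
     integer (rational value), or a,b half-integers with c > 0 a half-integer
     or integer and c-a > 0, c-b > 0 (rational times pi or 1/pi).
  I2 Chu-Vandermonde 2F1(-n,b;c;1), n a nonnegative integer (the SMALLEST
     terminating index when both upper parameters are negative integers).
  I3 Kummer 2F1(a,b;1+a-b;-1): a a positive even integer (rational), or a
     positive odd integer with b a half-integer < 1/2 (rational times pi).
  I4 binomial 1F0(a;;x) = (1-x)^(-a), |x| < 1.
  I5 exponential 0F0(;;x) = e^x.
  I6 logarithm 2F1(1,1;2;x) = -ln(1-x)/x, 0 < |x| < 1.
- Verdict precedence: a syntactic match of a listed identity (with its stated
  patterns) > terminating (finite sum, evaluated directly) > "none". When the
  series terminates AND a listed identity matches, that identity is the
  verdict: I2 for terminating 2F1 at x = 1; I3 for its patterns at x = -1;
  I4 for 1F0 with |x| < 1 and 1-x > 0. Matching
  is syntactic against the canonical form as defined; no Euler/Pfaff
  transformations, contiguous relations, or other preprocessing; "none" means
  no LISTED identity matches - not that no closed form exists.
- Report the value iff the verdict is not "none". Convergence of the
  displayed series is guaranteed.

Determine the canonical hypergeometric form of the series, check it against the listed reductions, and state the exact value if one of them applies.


This is -\frac{4}{3} * 2F1(\frac{1}{3}, 1; \frac{7}{6}; \frac{1}{2}) in reduced canonical form. Verdict: none (x = \frac{1}{2}): each listed identity misses the multisets {\frac{1}{3}, 1} ; {\frac{7}{6}}.

The tell: from the first term -\frac{4}{3}: the ratio is unreduced: k^2 + 1 divides both sides (C = -4/3).
Adjacent-term ratio: r(k) = \frac{1}{2} * (k+\frac{1}{3}) (k+1) / [(k+\frac{7}{6}) (k+1)] - poly over poly, x = \frac{1}{2} from leading terms; C = -\frac{4}{3} at k = 0.


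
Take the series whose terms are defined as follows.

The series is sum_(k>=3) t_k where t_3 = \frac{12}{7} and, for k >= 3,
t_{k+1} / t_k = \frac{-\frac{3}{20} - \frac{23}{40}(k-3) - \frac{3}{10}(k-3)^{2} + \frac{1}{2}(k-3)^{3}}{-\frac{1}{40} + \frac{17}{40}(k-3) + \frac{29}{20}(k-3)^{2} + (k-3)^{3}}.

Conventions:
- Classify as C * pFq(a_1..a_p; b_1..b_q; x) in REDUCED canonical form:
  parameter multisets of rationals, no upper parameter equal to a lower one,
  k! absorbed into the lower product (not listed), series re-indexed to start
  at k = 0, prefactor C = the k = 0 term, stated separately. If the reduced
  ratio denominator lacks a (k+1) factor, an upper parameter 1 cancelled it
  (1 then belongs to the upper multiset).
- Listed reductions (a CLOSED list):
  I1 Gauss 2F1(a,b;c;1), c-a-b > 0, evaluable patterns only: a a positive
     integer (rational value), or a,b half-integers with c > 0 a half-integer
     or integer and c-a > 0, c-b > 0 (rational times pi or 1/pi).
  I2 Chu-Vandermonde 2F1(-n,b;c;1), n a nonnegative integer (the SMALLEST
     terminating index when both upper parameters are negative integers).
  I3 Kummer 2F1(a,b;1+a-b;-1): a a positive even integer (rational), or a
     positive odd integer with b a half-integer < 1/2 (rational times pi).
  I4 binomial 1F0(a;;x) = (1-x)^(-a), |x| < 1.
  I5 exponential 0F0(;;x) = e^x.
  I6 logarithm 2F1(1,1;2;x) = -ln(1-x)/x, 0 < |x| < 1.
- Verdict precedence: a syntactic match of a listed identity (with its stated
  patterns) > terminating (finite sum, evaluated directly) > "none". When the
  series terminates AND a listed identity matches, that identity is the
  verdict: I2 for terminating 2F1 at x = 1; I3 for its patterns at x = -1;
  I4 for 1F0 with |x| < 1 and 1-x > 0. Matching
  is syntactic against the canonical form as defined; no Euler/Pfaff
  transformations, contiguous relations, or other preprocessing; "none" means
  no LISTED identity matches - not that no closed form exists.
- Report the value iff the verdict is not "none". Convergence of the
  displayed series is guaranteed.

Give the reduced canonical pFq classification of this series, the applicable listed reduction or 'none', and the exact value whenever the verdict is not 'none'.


At argument \frac{1}{2}: a 2F1 with upper {-\frac{3}{2}, \frac{2}{5}}, lower {-\frac{1}{20}}, scaled by C = \frac{12}{7}. Verdict: none. A 2F1 with upper {-\frac{3}{2}, \frac{2}{5}} fits none of I1-I6 at x = \frac{1}{2}; the sum runs forever.

The tell: t_0 = \frac{12}{7} here, and factor the ratio over Q (prefactor 12/7): negated roots = parameters.
Ratio: r(k) = \frac{1}{2} * (k-\frac{3}{2}) (k+\frac{2}{5}) / [(k-\frac{1}{20}) (k+1)] - poly over poly, x = \frac{1}{2} from leading terms; C = \frac{12}{7} at k = 0.


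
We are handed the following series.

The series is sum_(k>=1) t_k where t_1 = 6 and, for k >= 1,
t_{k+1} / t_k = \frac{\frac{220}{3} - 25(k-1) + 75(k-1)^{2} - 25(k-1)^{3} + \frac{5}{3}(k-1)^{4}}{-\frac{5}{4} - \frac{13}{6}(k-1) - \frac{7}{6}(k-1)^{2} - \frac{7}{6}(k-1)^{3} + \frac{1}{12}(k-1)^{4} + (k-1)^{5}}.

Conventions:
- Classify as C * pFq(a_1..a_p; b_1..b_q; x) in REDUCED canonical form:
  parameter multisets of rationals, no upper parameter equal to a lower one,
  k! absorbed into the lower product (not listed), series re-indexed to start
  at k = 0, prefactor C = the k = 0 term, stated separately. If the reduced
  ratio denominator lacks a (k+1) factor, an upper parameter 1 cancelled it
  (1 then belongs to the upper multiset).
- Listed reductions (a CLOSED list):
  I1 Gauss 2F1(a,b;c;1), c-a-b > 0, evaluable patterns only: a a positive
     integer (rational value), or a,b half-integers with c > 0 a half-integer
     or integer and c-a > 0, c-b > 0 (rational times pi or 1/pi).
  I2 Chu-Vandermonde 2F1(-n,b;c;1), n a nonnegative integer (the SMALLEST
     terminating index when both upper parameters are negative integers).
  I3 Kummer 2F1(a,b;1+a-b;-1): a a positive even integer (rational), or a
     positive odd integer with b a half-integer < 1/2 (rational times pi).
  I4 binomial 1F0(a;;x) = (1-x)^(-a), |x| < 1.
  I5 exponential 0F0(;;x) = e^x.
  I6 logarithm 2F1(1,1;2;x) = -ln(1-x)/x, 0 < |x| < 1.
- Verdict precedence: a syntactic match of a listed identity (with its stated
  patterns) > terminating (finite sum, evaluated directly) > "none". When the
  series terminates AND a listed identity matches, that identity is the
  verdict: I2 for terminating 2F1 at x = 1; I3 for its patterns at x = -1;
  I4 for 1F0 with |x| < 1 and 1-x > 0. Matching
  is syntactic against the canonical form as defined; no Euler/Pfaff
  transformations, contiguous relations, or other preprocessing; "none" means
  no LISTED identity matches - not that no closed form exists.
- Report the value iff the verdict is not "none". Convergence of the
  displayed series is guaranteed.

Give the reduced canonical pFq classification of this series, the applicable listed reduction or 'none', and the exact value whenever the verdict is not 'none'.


Classification (C = 6): 2F2 with upper {-11, -4}, lower {-\frac{5}{3}, \frac{3}{4}}, argument x = \frac{5}{3}. Verdict: terminating - the sum ends at index 4 because -4 is a negative integer; exact evaluation follows. Its exact value is \frac{1010378}{7}.

The tell: t_0 = 6 here, and cancel k^2 + 1 from the displayed ratio first; then prefactor 6.
Step ratio: r(k) = \frac{5}{3} * (k-11) (k-4) / [(k-\frac{5}{3}) (k+\frac{3}{4}) (k+1)] - rational; roots negated = parameters, x = \frac{5}{3}, C = 6.


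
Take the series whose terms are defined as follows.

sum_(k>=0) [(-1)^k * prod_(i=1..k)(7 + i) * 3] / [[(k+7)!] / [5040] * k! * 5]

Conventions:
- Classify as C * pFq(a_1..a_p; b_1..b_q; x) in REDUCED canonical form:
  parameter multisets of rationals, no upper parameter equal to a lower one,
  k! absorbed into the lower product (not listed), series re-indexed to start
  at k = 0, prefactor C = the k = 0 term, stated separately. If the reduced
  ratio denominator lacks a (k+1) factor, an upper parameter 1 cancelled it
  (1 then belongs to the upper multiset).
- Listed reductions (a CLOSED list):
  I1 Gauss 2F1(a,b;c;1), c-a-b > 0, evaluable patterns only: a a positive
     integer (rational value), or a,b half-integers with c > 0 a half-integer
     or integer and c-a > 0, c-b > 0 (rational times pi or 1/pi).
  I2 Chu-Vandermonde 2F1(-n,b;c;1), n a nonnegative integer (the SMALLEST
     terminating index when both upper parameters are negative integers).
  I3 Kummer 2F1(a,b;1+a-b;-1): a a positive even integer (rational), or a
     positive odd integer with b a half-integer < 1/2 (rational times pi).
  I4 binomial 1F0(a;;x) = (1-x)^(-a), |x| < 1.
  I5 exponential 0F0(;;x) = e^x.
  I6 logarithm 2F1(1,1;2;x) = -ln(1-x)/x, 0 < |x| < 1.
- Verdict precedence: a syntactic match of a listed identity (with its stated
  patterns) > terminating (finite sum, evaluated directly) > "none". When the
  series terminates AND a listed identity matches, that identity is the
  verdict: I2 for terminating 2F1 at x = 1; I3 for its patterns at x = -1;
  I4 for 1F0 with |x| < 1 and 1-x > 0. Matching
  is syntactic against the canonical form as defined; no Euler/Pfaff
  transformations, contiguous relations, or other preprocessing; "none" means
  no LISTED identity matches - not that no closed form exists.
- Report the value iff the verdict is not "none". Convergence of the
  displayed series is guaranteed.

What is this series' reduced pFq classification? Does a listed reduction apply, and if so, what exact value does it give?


With C = 3/5: the canonical form is 0F0(-; -; -1). Verdict: the I5 exponential reduction fires (the 0F0 exponential series at x = -1). Hence: (3/5) * e^(-1).

First insight: t_0 = 3/5 here, and the running product (C = 3/5) telescopes to a rising factorial.
Adjacent-term ratio: r(k) = (-1) * 1 / [(k+1)] ; factor over Q: parameters, x = (-1), and C = 3/5.


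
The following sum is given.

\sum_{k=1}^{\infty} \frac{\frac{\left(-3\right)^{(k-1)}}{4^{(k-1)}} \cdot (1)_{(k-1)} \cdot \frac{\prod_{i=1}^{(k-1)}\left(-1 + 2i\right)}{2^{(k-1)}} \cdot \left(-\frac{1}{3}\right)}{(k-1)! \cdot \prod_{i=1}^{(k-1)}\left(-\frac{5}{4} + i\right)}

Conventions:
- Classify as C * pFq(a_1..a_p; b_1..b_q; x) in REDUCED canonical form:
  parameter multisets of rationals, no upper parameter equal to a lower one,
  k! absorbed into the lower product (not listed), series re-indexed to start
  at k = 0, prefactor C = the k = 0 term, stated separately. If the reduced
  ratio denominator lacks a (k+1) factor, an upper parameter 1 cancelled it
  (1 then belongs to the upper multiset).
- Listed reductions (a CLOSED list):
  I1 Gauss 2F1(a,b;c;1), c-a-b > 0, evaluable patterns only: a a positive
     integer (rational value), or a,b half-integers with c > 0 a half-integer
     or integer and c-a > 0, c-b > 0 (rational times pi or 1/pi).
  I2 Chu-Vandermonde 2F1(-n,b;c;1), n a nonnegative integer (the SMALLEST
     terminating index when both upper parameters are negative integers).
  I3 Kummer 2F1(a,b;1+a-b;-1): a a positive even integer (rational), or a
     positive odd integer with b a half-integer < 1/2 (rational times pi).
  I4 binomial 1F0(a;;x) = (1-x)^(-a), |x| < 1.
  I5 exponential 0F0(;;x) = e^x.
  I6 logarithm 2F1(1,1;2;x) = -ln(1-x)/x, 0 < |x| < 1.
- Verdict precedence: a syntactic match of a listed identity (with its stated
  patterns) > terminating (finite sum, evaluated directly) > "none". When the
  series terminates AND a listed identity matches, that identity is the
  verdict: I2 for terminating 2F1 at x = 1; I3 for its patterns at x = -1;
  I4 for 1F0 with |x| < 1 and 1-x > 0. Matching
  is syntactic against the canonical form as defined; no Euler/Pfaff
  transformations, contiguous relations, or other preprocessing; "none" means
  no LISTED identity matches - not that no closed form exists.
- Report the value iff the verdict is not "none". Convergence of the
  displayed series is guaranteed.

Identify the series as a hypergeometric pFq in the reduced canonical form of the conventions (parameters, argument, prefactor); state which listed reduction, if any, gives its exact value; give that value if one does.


Prefactor -\frac{1}{3}, argument -\frac{3}{4}: 2F1 with upper {\frac{1}{2}, 1} over lower {-\frac{1}{4}}. Verdict: none. A 2F1 with upper {\frac{1}{2}, 1} fits none of I1-I6 at x = -\frac{3}{4}; the sum runs forever.

Key observation: from the first term -\frac{1}{3}: the two geometric factors (C = -1/3, x = -3/4) combine into one argument.
Term ratio: r(k) = -\frac{3}{4} * (k+\frac{1}{2}) (k+1) / [(k-\frac{1}{4}) (k+1)] - rational; roots negated = parameters, x = -\frac{3}{4}, C = -\frac{1}{3}.


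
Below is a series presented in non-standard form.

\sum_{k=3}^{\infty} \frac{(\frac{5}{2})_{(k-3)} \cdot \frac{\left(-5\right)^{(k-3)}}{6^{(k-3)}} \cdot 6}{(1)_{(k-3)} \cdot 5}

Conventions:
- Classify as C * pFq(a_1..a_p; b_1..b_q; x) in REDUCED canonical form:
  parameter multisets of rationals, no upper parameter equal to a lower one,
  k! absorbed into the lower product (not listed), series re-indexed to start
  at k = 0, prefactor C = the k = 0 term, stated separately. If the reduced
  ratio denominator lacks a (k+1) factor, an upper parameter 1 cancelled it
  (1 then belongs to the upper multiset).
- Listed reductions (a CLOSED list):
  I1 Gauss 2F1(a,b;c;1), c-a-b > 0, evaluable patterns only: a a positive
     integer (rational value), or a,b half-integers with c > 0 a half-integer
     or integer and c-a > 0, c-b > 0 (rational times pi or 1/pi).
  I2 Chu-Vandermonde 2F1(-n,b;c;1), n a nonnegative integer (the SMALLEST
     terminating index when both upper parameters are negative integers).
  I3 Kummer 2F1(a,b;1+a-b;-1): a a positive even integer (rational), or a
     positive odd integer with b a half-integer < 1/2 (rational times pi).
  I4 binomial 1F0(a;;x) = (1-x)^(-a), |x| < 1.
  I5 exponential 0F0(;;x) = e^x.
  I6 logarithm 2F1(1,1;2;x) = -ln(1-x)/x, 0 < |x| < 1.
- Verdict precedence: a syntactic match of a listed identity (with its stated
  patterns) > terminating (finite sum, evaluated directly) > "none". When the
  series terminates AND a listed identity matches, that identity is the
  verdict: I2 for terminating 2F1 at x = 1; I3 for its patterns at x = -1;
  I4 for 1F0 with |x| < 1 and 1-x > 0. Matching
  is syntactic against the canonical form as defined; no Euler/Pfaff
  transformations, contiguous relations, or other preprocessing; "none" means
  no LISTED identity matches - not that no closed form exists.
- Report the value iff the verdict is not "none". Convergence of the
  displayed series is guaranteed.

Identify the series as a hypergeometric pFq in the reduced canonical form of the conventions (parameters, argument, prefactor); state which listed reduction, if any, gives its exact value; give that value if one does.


The series (x = -\frac{5}{6}) is 1F0: upper {\frac{5}{2}}, lower {-}, prefactor \frac{6}{5}. Verdict: the I4 binomial reduction matches (the 1F0 binomial series: exponent -5/2, x = -\frac{5}{6}). Exact value: \frac{6}{5} \cdot \left(\frac{11}{6}\right)^{-\frac{5}{2}}.

First insight: with t_0 = \frac{6}{5}, the constant factors (C = 6/5) combine into one prefactor.
Step ratio: r(k) = -\frac{5}{6} * (k+\frac{5}{2}) / [(k+1)] ; factor over Q: parameters, x = -\frac{5}{6}, and C = \frac{6}{5}.
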